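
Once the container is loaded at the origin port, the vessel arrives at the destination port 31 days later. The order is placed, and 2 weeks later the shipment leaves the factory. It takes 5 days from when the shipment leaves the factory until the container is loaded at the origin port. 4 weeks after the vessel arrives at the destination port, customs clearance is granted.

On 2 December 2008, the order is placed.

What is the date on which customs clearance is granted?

18 February 2009

The order is placed: Dec 2, 2008.
The shipment leaves the factory: Dec 2, 2008 + 2 weeks = Dec 16, 2008.
The container is loaded at the origin port: Dec 16, 2008 + 5 days = Dec 21, 2008.
The vessel arrives at the destination port: Dec 21, 2008 + 31 days = Jan 21, 2009.
Customs clearance is granted: Jan 21, 2009 + 4 weeks = Feb 18, 2009.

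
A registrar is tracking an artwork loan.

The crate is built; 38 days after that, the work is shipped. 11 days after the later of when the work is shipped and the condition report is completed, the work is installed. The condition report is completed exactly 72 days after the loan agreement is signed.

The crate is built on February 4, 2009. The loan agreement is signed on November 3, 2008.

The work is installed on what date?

The crate is built: Feb 4, 2009.
The work is shipped: Feb 4, 2009 + 38 days = Mar 14, 2009.
The loan agreement is signed: Nov 3, 2008.
The condition report is completed: Nov 3, 2008 + 72 days = Jan 14, 2009.
Both prerequisites met — the work is shipped (Mar 14, 2009), the condition report is completed (Jan 14, 2009); the later is Mar 14, 2009.
The work is installed: Mar 14, 2009 + 11 days = Mar 25, 2009.

March 25, 2009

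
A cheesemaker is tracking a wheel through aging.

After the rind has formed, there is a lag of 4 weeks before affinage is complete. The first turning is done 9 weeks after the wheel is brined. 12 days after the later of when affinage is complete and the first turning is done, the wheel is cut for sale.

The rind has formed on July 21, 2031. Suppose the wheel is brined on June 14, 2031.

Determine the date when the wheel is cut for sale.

August 30, 2031

The rind has formed: Jul 21, 2031.
Affinage is complete: Jul 21, 2031 + 4 weeks = Aug 18, 2031.
The wheel is brined: Jun 14, 2031.
The first turning is done: Jun 14, 2031 + 9 weeks = Aug 16, 2031.
Both prerequisites met — affinage is complete (Aug 18, 2031), the first turning is done (Aug 16, 2031); the later is Aug 18, 2031.
The wheel is cut for sale: Aug 18, 2031 + 12 days = Aug 30, 2031.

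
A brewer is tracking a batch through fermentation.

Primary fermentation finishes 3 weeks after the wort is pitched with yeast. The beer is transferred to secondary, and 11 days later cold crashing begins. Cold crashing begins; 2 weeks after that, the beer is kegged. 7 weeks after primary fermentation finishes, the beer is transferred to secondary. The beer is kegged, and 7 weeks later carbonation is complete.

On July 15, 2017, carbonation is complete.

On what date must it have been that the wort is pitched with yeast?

Carbonation is complete: Jul 15, 2017.
The beer is kegged: Jul 15, 2017 − 7 weeks = May 27, 2017.
Cold crashing begins: May 27, 2017 − 2 weeks = May 13, 2017.
The beer is transferred to secondary: May 13, 2017 − 11 days = May 2, 2017.
Primary fermentation finishes: May 2, 2017 − 7 weeks = Mar 14, 2017.
The wort is pitched with yeast: Mar 14, 2017 − 3 weeks = Feb 21, 2017.

February 21, 2017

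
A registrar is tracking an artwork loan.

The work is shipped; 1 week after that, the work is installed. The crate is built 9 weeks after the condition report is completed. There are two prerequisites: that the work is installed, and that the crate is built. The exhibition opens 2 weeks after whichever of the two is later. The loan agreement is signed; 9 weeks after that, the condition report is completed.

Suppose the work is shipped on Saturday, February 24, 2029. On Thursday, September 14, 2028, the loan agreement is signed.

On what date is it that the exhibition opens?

The work is shipped: Feb 24, 2029.
The work is installed: Feb 24, 2029 + 1 week = Mar 3, 2029.
The loan agreement is signed: Sep 14, 2028.
The condition report is completed: Sep 14, 2028 + 9 weeks = Nov 16, 2028.
The crate is built: Nov 16, 2028 + 9 weeks = Jan 18, 2029.
Both prerequisites met — the work is installed (Mar 3, 2029), the crate is built (Jan 18, 2029); the later is Mar 3, 2029.
The exhibition opens: Mar 3, 2029 + 2 weeks = Mar 17, 2029.

Saturday, March 17, 2029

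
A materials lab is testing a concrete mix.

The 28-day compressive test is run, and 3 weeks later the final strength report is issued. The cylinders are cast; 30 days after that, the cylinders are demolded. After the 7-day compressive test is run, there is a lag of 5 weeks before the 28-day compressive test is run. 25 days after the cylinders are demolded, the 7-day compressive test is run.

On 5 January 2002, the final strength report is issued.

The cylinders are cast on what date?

16 September 2001

The final strength report is issued: Jan 5, 2002.
The 28-day compressive test is run: Jan 5, 2002 − 3 weeks = Dec 15, 2001.
The 7-day compressive test is run: Dec 15, 2001 − 5 weeks = Nov 10, 2001.
The cylinders are demolded: Nov 10, 2001 − 25 days = Oct 16, 2001.
The cylinders are cast: Oct 16, 2001 − 30 days = Sep 16, 2001.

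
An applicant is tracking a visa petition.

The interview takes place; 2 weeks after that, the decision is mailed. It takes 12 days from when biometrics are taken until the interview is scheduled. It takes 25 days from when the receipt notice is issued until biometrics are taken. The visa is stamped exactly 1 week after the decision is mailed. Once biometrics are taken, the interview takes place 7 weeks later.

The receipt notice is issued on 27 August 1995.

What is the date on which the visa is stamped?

The receipt notice is issued: Aug 27, 1995.
Biometrics are taken: Aug 27, 1995 + 25 days = Sep 21, 1995.
The interview takes place: Sep 21, 1995 + 7 weeks = Nov 9, 1995.
The decision is mailed: Nov 9, 1995 + 2 weeks = Nov 23, 1995.
The visa is stamped: Nov 23, 1995 + 1 week = Nov 30, 1995.

30 November 1995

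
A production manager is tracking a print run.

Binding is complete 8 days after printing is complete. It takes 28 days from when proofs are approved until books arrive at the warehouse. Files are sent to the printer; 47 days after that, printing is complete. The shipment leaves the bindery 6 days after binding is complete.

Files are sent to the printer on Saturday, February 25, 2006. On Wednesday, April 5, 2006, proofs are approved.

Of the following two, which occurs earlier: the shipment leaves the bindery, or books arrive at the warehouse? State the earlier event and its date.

Files are sent to the printer: Feb 25, 2006.
Printing is complete: Feb 25, 2006 + 47 days = Apr 13, 2006.
Binding is complete: Apr 13, 2006 + 8 days = Apr 21, 2006.
The shipment leaves the bindery: Apr 21, 2006 + 6 days = Apr 27, 2006.
Proofs are approved: Apr 5, 2006.
Books arrive at the warehouse: Apr 5, 2006 + 28 days = May 3, 2006.
Comparing: the shipment leaves the bindery on Apr 27, 2006 vs books arrive at the warehouse on May 3, 2006. Earlier: the shipment leaves the bindery.

The shipment leaves the bindery — Thursday, April 27, 2006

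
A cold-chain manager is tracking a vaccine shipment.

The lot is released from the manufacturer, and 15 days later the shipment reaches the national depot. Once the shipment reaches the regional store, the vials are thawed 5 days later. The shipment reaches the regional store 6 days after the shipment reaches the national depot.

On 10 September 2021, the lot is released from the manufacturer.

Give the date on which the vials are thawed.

6 October 2021

The lot is released from the manufacturer: Sep 10, 2021.
The shipment reaches the national depot: Sep 10, 2021 + 15 days = Sep 25, 2021.
The shipment reaches the regional store: Sep 25, 2021 + 6 days = Oct 1, 2021.
The vials are thawed: Oct 1, 2021 + 5 days = Oct 6, 2021.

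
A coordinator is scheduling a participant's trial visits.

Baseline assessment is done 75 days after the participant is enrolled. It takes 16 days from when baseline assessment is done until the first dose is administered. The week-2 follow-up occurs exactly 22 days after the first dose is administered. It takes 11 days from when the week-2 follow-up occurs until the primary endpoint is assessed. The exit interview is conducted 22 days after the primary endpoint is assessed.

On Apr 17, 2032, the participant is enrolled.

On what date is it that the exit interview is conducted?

The participant is enrolled: Apr 17, 2032.
Baseline assessment is done: Apr 17, 2032 + 75 days = Jul 1, 2032.
The first dose is administered: Jul 1, 2032 + 16 days = Jul 17, 2032.
The week-2 follow-up occurs: Jul 17, 2032 + 22 days = Aug 8, 2032.
The primary endpoint is assessed: Aug 8, 2032 + 11 days = Aug 19, 2032.
The exit interview is conducted: Aug 19, 2032 + 22 days = Sep 10, 2032.

Sep 10, 2032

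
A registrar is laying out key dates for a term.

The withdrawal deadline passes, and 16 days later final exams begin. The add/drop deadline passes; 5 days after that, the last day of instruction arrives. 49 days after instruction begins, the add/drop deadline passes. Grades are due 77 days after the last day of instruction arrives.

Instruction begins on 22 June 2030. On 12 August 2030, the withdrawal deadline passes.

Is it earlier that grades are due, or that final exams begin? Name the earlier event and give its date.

Instruction begins: Jun 22, 2030.
The add/drop deadline passes: Jun 22, 2030 + 49 days = Aug 10, 2030.
The last day of instruction arrives: Aug 10, 2030 + 5 days = Aug 15, 2030.
Grades are due: Aug 15, 2030 + 77 days = Oct 31, 2030.
The withdrawal deadline passes: Aug 12, 2030.
Final exams begin: Aug 12, 2030 + 16 days = Aug 28, 2030.
Comparing: grades are due on Oct 31, 2030 vs final exams begin on Aug 28, 2030. Earlier: final exams begin.

Final exams begin — 28 August 2030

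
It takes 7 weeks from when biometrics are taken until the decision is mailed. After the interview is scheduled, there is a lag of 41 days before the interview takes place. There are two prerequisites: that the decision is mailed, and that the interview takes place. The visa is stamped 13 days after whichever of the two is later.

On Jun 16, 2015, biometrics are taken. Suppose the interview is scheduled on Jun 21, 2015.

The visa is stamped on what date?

Biometrics are taken: Jun 16, 2015.
The decision is mailed: Jun 16, 2015 + 7 weeks = Aug 4, 2015.
The interview is scheduled: Jun 21, 2015.
The interview takes place: Jun 21, 2015 + 41 days = Aug 1, 2015.
Both prerequisites met — the decision is mailed (Aug 4, 2015), the interview takes place (Aug 1, 2015); the later is Aug 4, 2015.
The visa is stamped: Aug 4, 2015 + 13 days = Aug 17, 2015.

Aug 17, 2015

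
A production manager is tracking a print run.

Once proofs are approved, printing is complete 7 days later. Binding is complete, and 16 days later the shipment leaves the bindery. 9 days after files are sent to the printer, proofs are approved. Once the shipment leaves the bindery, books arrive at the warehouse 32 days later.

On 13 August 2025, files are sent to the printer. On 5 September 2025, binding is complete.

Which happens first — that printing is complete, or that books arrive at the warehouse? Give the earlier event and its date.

Printing is complete — 29 August 2025

Files are sent to the printer: Aug 13, 2025.
Proofs are approved: Aug 13, 2025 + 9 days = Aug 22, 2025.
Printing is complete: Aug 22, 2025 + 7 days = Aug 29, 2025.
Binding is complete: Sep 5, 2025.
The shipment leaves the bindery: Sep 5, 2025 + 16 days = Sep 21, 2025.
Books arrive at the warehouse: Sep 21, 2025 + 32 days = Oct 23, 2025.
Comparing: printing is complete on Aug 29, 2025 vs books arrive at the warehouse on Oct 23, 2025. Earlier: printing is complete.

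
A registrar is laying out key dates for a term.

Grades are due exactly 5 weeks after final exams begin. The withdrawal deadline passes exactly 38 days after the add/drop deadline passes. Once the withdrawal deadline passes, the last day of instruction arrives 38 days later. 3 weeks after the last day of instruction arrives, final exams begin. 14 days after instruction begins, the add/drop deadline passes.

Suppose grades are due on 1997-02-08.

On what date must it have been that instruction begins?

1996-09-15

Grades are due: Feb 8, 1997.
Final exams begin: Feb 8, 1997 − 5 weeks = Jan 4, 1997.
The last day of instruction arrives: Jan 4, 1997 − 3 weeks = Dec 14, 1996.
The withdrawal deadline passes: Dec 14, 1996 − 38 days = Nov 6, 1996.
The add/drop deadline passes: Nov 6, 1996 − 38 days = Sep 29, 1996.
Instruction begins: Sep 29, 1996 − 14 days = Sep 15, 1996.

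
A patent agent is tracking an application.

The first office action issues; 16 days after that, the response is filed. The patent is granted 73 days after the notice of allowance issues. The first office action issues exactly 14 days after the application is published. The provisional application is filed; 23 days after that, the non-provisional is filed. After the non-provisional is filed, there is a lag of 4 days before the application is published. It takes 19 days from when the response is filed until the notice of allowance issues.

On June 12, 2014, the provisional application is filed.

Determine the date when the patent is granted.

November 8, 2014

The provisional application is filed: Jun 12, 2014.
The non-provisional is filed: Jun 12, 2014 + 23 days = Jul 5, 2014.
The application is published: Jul 5, 2014 + 4 days = Jul 9, 2014.
The first office action issues: Jul 9, 2014 + 14 days = Jul 23, 2014.
The response is filed: Jul 23, 2014 + 16 days = Aug 8, 2014.
The notice of allowance issues: Aug 8, 2014 + 19 days = Aug 27, 2014.
The patent is granted: Aug 27, 2014 + 73 days = Nov 8, 2014.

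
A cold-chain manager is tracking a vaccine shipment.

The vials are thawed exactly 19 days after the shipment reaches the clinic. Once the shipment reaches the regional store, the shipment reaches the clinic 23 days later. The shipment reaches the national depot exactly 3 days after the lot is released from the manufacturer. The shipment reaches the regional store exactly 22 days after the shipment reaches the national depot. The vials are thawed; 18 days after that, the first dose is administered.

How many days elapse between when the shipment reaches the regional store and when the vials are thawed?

Causal path: the shipment reaches the regional store → the shipment reaches the clinic → the vials are thawed.
Total delay along the path: 23 + 19 = 42 days.

42 days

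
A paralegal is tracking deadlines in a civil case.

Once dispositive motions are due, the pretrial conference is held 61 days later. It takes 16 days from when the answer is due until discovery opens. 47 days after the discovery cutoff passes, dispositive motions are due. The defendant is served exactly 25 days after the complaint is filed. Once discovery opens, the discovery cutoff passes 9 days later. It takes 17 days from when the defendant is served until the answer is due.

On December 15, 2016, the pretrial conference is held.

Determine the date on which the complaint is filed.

June 23, 2016

The pretrial conference is held: Dec 15, 2016.
Dispositive motions are due: Dec 15, 2016 − 61 days = Oct 15, 2016.
The discovery cutoff passes: Oct 15, 2016 − 47 days = Aug 29, 2016.
Discovery opens: Aug 29, 2016 − 9 days = Aug 20, 2016.
The answer is due: Aug 20, 2016 − 16 days = Aug 4, 2016.
The defendant is served: Aug 4, 2016 − 17 days = Jul 18, 2016.
The complaint is filed: Jul 18, 2016 − 25 days = Jun 23, 2016.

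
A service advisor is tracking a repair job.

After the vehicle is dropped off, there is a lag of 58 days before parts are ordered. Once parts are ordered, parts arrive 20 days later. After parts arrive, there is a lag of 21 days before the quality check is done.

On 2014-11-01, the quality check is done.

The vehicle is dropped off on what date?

2014-07-25

The quality check is done: Nov 1, 2014.
Parts arrive: Nov 1, 2014 − 21 days = Oct 11, 2014.
Parts are ordered: Oct 11, 2014 − 20 days = Sep 21, 2014.
The vehicle is dropped off: Sep 21, 2014 − 58 days = Jul 25, 2014.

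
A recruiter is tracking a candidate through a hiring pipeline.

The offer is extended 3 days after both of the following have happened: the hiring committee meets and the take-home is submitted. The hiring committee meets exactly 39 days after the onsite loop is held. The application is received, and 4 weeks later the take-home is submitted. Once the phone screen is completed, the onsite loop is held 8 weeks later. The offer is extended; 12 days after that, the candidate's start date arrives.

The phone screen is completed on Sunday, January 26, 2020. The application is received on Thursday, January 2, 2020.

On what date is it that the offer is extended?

The phone screen is completed: Jan 26, 2020.
The onsite loop is held: Jan 26, 2020 + 8 weeks = Mar 22, 2020.
The hiring committee meets: Mar 22, 2020 + 39 days = Apr 30, 2020.
The application is received: Jan 2, 2020.
The take-home is submitted: Jan 2, 2020 + 4 weeks = Jan 30, 2020.
Both prerequisites met — the hiring committee meets (Apr 30, 2020), the take-home is submitted (Jan 30, 2020); the later is Apr 30, 2020.
The offer is extended: Apr 30, 2020 + 3 days = May 3, 2020.

Sunday, May 3, 2020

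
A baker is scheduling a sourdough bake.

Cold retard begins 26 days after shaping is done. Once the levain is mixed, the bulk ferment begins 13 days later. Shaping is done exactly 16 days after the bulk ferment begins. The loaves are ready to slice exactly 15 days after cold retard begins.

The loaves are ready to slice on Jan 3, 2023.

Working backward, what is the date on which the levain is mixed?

The loaves are ready to slice: Jan 3, 2023.
Cold retard begins: Jan 3, 2023 − 15 days = Dec 19, 2022.
Shaping is done: Dec 19, 2022 − 26 days = Nov 23, 2022.
The bulk ferment begins: Nov 23, 2022 − 16 days = Nov 7, 2022.
The levain is mixed: Nov 7, 2022 − 13 days = Oct 25, 2022.

Oct 25, 2022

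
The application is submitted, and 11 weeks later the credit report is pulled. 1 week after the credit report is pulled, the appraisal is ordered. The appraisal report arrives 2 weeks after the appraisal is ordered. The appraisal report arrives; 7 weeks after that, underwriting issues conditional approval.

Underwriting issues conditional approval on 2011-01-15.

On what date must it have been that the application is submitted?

2010-08-21

Underwriting issues conditional approval: Jan 15, 2011.
The appraisal report arrives: Jan 15, 2011 − 7 weeks = Nov 27, 2010.
The appraisal is ordered: Nov 27, 2010 − 2 weeks = Nov 13, 2010.
The credit report is pulled: Nov 13, 2010 − 1 week = Nov 6, 2010.
The application is submitted: Nov 6, 2010 − 11 weeks = Aug 21, 2010.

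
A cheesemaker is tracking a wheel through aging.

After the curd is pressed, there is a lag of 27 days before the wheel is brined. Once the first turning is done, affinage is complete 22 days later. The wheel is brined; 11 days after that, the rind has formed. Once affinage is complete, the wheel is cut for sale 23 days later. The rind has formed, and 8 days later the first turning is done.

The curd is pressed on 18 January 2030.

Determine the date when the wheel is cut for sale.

The curd is pressed: Jan 18, 2030.
The wheel is brined: Jan 18, 2030 + 27 days = Feb 14, 2030.
The rind has formed: Feb 14, 2030 + 11 days = Feb 25, 2030.
The first turning is done: Feb 25, 2030 + 8 days = Mar 5, 2030.
Affinage is complete: Mar 5, 2030 + 22 days = Mar 27, 2030.
The wheel is cut for sale: Mar 27, 2030 + 23 days = Apr 19, 2030.

19 April 2030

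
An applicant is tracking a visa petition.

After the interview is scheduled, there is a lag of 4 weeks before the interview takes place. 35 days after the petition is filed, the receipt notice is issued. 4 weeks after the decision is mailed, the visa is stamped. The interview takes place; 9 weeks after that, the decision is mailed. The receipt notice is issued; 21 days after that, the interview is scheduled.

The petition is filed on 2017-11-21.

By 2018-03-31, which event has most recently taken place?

The interview takes place

The petition is filed: Nov 21, 2017.
The receipt notice is issued: Nov 21, 2017 + 35 days = Dec 26, 2017.
The interview is scheduled: Dec 26, 2017 + 21 days = Jan 16, 2018.
The interview takes place: Jan 16, 2018 + 4 weeks = Feb 13, 2018.
The decision is mailed: Feb 13, 2018 + 9 weeks = Apr 17, 2018.
The visa is stamped: Apr 17, 2018 + 4 weeks = May 15, 2018.
Mar 31, 2018 falls between when the interview takes place (Feb 13, 2018) and when the decision is mailed (Apr 17, 2018).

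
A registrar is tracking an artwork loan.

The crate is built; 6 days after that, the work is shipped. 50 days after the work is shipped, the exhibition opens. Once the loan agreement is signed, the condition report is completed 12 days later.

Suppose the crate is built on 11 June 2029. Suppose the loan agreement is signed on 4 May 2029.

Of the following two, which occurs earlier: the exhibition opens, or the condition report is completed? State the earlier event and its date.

The crate is built: Jun 11, 2029.
The work is shipped: Jun 11, 2029 + 6 days = Jun 17, 2029.
The exhibition opens: Jun 17, 2029 + 50 days = Aug 6, 2029.
The loan agreement is signed: May 4, 2029.
The condition report is completed: May 4, 2029 + 12 days = May 16, 2029.
Comparing: the exhibition opens on Aug 6, 2029 vs the condition report is completed on May 16, 2029. Earlier: the condition report is completed.

The condition report is completed — 16 May 2029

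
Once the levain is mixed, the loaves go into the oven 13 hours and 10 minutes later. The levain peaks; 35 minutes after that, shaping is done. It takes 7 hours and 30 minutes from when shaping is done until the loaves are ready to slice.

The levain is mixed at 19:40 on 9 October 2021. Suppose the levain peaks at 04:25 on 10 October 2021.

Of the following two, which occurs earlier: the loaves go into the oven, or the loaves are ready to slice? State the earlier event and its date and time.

The loaves go into the oven — 08:50 on 10 October 2021

The levain is mixed: 19:40 Oct 9, 2021.
The loaves go into the oven: 19:40 Oct 9, 2021 + 13h10m = 08:50 Oct 10, 2021.
The levain peaks: 04:25 Oct 10, 2021.
Shaping is done: 04:25 Oct 10, 2021 + 35m = 05:00 Oct 10, 2021.
The loaves are ready to slice: 05:00 Oct 10, 2021 + 7h30m = 12:30 Oct 10, 2021.
Comparing: the loaves go into the oven at 08:50 Oct 10, 2021 vs the loaves are ready to slice at 12:30 Oct 10, 2021. Earlier: the loaves go into the oven.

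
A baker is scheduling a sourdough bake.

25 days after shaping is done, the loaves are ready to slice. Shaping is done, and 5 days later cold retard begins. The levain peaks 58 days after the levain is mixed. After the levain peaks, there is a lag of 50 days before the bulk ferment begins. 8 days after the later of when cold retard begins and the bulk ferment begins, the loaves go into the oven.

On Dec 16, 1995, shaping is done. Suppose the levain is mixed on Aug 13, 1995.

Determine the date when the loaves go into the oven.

Dec 29, 1995

Shaping is done: Dec 16, 1995.
Cold retard begins: Dec 16, 1995 + 5 days = Dec 21, 1995.
The levain is mixed: Aug 13, 1995.
The levain peaks: Aug 13, 1995 + 58 days = Oct 10, 1995.
The bulk ferment begins: Oct 10, 1995 + 50 days = Nov 29, 1995.
Both prerequisites met — cold retard begins (Dec 21, 1995), the bulk ferment begins (Nov 29, 1995); the later is Dec 21, 1995.
The loaves go into the oven: Dec 21, 1995 + 8 days = Dec 29, 1995.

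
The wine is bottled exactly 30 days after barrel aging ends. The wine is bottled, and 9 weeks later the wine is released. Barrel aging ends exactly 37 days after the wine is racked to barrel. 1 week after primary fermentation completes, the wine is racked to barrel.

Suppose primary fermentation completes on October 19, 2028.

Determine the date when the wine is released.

March 5, 2029

Primary fermentation completes: Oct 19, 2028.
The wine is racked to barrel: Oct 19, 2028 + 1 week = Oct 26, 2028.
Barrel aging ends: Oct 26, 2028 + 37 days = Dec 2, 2028.
The wine is bottled: Dec 2, 2028 + 30 days = Jan 1, 2029.
The wine is released: Jan 1, 2029 + 9 weeks = Mar 5, 2029.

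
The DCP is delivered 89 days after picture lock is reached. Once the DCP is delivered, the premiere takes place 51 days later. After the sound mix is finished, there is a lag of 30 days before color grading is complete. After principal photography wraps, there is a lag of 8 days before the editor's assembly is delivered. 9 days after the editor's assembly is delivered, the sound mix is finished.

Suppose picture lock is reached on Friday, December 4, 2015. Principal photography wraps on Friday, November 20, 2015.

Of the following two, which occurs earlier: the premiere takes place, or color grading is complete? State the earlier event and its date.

Color grading is complete — Wednesday, January 6, 2016

Picture lock is reached: Dec 4, 2015.
The DCP is delivered: Dec 4, 2015 + 89 days = Mar 2, 2016.
The premiere takes place: Mar 2, 2016 + 51 days = Apr 22, 2016.
Principal photography wraps: Nov 20, 2015.
The editor's assembly is delivered: Nov 20, 2015 + 8 days = Nov 28, 2015.
The sound mix is finished: Nov 28, 2015 + 9 days = Dec 7, 2015.
Color grading is complete: Dec 7, 2015 + 30 days = Jan 6, 2016.
Comparing: the premiere takes place on Apr 22, 2016 vs color grading is complete on Jan 6, 2016. Earlier: color grading is complete.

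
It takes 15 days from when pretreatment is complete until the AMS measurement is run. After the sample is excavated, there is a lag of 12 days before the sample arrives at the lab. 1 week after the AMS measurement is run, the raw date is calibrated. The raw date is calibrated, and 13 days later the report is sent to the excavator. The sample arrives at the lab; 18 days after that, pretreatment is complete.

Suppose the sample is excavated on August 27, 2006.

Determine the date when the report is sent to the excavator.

The sample is excavated: Aug 27, 2006.
The sample arrives at the lab: Aug 27, 2006 + 12 days = Sep 8, 2006.
Pretreatment is complete: Sep 8, 2006 + 18 days = Sep 26, 2006.
The AMS measurement is run: Sep 26, 2006 + 15 days = Oct 11, 2006.
The raw date is calibrated: Oct 11, 2006 + 1 week = Oct 18, 2006.
The report is sent to the excavator: Oct 18, 2006 + 13 days = Oct 31, 2006.

October 31, 2006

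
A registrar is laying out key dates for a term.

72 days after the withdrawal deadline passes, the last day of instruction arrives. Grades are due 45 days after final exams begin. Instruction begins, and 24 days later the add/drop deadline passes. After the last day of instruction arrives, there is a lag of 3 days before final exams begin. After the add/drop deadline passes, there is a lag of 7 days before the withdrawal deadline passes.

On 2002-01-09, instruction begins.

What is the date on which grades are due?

Instruction begins: Jan 9, 2002.
The add/drop deadline passes: Jan 9, 2002 + 24 days = Feb 2, 2002.
The withdrawal deadline passes: Feb 2, 2002 + 7 days = Feb 9, 2002.
The last day of instruction arrives: Feb 9, 2002 + 72 days = Apr 22, 2002.
Final exams begin: Apr 22, 2002 + 3 days = Apr 25, 2002.
Grades are due: Apr 25, 2002 + 45 days = Jun 9, 2002.

2002-06-09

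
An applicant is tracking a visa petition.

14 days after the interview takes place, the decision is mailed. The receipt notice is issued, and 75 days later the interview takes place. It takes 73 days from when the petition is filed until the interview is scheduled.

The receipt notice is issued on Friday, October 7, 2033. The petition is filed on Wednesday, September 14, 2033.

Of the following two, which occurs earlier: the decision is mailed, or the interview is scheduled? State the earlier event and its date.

The interview is scheduled — Saturday, November 26, 2033

The receipt notice is issued: Oct 7, 2033.
The interview takes place: Oct 7, 2033 + 75 days = Dec 21, 2033.
The decision is mailed: Dec 21, 2033 + 14 days = Jan 4, 2034.
The petition is filed: Sep 14, 2033.
The interview is scheduled: Sep 14, 2033 + 73 days = Nov 26, 2033.
Comparing: the decision is mailed on Jan 4, 2034 vs the interview is scheduled on Nov 26, 2033. Earlier: the interview is scheduled.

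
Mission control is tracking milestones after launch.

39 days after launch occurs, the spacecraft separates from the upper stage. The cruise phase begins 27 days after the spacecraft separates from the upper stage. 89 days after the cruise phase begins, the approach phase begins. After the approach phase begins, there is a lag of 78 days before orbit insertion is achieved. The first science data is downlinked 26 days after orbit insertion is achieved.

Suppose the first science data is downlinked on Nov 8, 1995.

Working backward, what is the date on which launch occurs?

The first science data is downlinked: Nov 8, 1995.
Orbit insertion is achieved: Nov 8, 1995 − 26 days = Oct 13, 1995.
The approach phase begins: Oct 13, 1995 − 78 days = Jul 27, 1995.
The cruise phase begins: Jul 27, 1995 − 89 days = Apr 29, 1995.
The spacecraft separates from the upper stage: Apr 29, 1995 − 27 days = Apr 2, 1995.
Launch occurs: Apr 2, 1995 − 39 days = Feb 22, 1995.

Feb 22, 1995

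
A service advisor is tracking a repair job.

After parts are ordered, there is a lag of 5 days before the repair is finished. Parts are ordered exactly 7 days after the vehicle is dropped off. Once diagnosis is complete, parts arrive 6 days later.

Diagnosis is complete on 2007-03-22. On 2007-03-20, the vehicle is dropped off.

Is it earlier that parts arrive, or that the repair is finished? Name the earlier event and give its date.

Diagnosis is complete: Mar 22, 2007.
Parts arrive: Mar 22, 2007 + 6 days = Mar 28, 2007.
The vehicle is dropped off: Mar 20, 2007.
Parts are ordered: Mar 20, 2007 + 7 days = Mar 27, 2007.
The repair is finished: Mar 27, 2007 + 5 days = Apr 1, 2007.
Comparing: parts arrive on Mar 28, 2007 vs the repair is finished on Apr 1, 2007. Earlier: parts arrive.

Parts arrive — 2007-03-28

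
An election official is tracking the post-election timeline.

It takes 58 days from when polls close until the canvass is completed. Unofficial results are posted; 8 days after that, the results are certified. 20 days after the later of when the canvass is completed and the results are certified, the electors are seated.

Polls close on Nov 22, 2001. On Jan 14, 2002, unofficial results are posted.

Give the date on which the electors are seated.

Polls close: Nov 22, 2001.
The canvass is completed: Nov 22, 2001 + 58 days = Jan 19, 2002.
Unofficial results are posted: Jan 14, 2002.
The results are certified: Jan 14, 2002 + 8 days = Jan 22, 2002.
Both prerequisites met — the canvass is completed (Jan 19, 2002), the results are certified (Jan 22, 2002); the later is Jan 22, 2002.
The electors are seated: Jan 22, 2002 + 20 days = Feb 11, 2002.

Feb 11, 2002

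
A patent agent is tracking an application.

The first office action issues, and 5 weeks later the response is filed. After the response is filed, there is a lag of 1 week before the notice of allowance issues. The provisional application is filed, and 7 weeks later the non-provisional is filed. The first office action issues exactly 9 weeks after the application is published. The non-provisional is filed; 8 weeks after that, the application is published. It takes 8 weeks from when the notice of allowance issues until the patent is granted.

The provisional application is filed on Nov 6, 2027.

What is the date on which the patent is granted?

The provisional application is filed: Nov 6, 2027.
The non-provisional is filed: Nov 6, 2027 + 7 weeks = Dec 25, 2027.
The application is published: Dec 25, 2027 + 8 weeks = Feb 19, 2028.
The first office action issues: Feb 19, 2028 + 9 weeks = Apr 22, 2028.
The response is filed: Apr 22, 2028 + 5 weeks = May 27, 2028.
The notice of allowance issues: May 27, 2028 + 1 week = Jun 3, 2028.
The patent is granted: Jun 3, 2028 + 8 weeks = Jul 29, 2028.

Jul 29, 2028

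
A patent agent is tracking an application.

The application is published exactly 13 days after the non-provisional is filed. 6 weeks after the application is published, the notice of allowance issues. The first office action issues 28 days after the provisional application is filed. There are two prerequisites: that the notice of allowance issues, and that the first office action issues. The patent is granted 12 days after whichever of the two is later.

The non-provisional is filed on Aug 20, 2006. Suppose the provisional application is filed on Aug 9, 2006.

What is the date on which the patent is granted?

Oct 26, 2006

The non-provisional is filed: Aug 20, 2006.
The application is published: Aug 20, 2006 + 13 days = Sep 2, 2006.
The notice of allowance issues: Sep 2, 2006 + 6 weeks = Oct 14, 2006.
The provisional application is filed: Aug 9, 2006.
The first office action issues: Aug 9, 2006 + 28 days = Sep 6, 2006.
Both prerequisites met — the notice of allowance issues (Oct 14, 2006), the first office action issues (Sep 6, 2006); the later is Oct 14, 2006.
The patent is granted: Oct 14, 2006 + 12 days = Oct 26, 2006.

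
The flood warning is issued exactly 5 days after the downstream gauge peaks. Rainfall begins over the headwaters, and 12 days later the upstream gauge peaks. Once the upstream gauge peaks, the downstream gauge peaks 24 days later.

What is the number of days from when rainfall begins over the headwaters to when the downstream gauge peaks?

Causal path: rainfall begins over the headwaters → the upstream gauge peaks → the downstream gauge peaks.
Total delay along the path: 12 + 24 = 36 days.

36 days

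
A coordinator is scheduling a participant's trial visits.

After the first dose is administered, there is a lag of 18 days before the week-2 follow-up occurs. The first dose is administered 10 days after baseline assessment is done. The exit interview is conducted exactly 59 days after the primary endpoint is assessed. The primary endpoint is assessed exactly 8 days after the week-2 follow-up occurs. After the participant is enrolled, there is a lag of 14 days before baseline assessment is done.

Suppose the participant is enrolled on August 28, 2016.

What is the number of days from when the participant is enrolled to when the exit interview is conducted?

109 days

Causal path: the participant is enrolled → baseline assessment is done → the first dose is administered → the week-2 follow-up occurs → the primary endpoint is assessed → the exit interview is conducted.
Total delay along the path: 14 + 10 + 18 + 8 + 59 = 109 days.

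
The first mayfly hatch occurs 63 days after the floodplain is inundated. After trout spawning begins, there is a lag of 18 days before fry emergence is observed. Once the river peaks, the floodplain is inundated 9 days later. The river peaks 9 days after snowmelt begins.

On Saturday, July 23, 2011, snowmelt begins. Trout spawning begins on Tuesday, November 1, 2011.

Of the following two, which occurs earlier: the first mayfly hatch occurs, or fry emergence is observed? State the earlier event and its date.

The first mayfly hatch occurs — Wednesday, October 12, 2011

Snowmelt begins: Jul 23, 2011.
The river peaks: Jul 23, 2011 + 9 days = Aug 1, 2011.
The floodplain is inundated: Aug 1, 2011 + 9 days = Aug 10, 2011.
The first mayfly hatch occurs: Aug 10, 2011 + 63 days = Oct 12, 2011.
Trout spawning begins: Nov 1, 2011.
Fry emergence is observed: Nov 1, 2011 + 18 days = Nov 19, 2011.
Comparing: the first mayfly hatch occurs on Oct 12, 2011 vs fry emergence is observed on Nov 19, 2011. Earlier: the first mayfly hatch occurs.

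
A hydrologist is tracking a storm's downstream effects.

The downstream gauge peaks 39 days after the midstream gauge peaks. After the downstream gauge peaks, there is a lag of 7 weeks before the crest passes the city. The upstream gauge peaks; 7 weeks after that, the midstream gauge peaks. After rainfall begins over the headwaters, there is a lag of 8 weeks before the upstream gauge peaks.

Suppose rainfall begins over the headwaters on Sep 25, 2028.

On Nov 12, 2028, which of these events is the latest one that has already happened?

Rainfall begins over the headwaters: Sep 25, 2028.
The upstream gauge peaks: Sep 25, 2028 + 8 weeks = Nov 20, 2028.
The midstream gauge peaks: Nov 20, 2028 + 7 weeks = Jan 8, 2029.
The downstream gauge peaks: Jan 8, 2029 + 39 days = Feb 16, 2029.
The crest passes the city: Feb 16, 2029 + 7 weeks = Apr 6, 2029.
Nov 12, 2028 falls between when rainfall begins over the headwaters (Sep 25, 2028) and when the upstream gauge peaks (Nov 20, 2028).

Rainfall begins over the headwaters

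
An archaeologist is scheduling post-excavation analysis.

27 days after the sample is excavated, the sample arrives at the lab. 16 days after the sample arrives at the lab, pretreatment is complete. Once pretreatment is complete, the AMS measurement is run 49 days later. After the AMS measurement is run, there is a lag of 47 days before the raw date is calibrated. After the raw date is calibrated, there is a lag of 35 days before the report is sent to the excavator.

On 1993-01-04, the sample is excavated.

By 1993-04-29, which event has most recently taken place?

The sample is excavated: Jan 4, 1993.
The sample arrives at the lab: Jan 4, 1993 + 27 days = Jan 31, 1993.
Pretreatment is complete: Jan 31, 1993 + 16 days = Feb 16, 1993.
The AMS measurement is run: Feb 16, 1993 + 49 days = Apr 6, 1993.
The raw date is calibrated: Apr 6, 1993 + 47 days = May 23, 1993.
The report is sent to the excavator: May 23, 1993 + 35 days = Jun 27, 1993.
Apr 29, 1993 falls between when the AMS measurement is run (Apr 6, 1993) and when the raw date is calibrated (May 23, 1993).

The AMS measurement is run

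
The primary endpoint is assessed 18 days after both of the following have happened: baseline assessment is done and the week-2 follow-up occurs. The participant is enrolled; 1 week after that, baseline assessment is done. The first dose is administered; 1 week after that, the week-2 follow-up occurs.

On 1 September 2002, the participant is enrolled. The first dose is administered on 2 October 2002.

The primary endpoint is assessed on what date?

The participant is enrolled: Sep 1, 2002.
Baseline assessment is done: Sep 1, 2002 + 1 week = Sep 8, 2002.
The first dose is administered: Oct 2, 2002.
The week-2 follow-up occurs: Oct 2, 2002 + 1 week = Oct 9, 2002.
Both prerequisites met — baseline assessment is done (Sep 8, 2002), the week-2 follow-up occurs (Oct 9, 2002); the later is Oct 9, 2002.
The primary endpoint is assessed: Oct 9, 2002 + 18 days = Oct 27, 2002.

27 October 2002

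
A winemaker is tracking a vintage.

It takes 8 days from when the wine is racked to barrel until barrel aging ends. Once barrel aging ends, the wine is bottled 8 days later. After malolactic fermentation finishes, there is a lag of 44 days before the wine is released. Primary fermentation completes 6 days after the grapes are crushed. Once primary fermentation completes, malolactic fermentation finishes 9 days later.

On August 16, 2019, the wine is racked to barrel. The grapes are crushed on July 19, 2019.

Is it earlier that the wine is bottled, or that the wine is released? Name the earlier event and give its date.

The wine is bottled — September 1, 2019

The wine is racked to barrel: Aug 16, 2019.
Barrel aging ends: Aug 16, 2019 + 8 days = Aug 24, 2019.
The wine is bottled: Aug 24, 2019 + 8 days = Sep 1, 2019.
The grapes are crushed: Jul 19, 2019.
Primary fermentation completes: Jul 19, 2019 + 6 days = Jul 25, 2019.
Malolactic fermentation finishes: Jul 25, 2019 + 9 days = Aug 3, 2019.
The wine is released: Aug 3, 2019 + 44 days = Sep 16, 2019.
Comparing: the wine is bottled on Sep 1, 2019 vs the wine is released on Sep 16, 2019. Earlier: the wine is bottled.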